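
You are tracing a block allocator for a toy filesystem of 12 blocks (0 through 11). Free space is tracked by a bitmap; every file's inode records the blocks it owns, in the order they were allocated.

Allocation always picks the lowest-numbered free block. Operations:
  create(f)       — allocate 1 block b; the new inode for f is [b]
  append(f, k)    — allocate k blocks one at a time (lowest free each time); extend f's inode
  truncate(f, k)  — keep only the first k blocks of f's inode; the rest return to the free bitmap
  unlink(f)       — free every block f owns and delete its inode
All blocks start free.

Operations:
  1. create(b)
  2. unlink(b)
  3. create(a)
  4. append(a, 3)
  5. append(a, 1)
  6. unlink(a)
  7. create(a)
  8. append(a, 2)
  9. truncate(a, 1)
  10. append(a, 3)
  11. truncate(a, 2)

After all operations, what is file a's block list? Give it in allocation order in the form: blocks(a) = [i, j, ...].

[1] create(b) — b=0 (map F...........)
[2] unlink(b) —  (map ............)
[3] create(a) — a=0 (map F...........)
[4] append(a, 3) — a=0,1,2,3 (map FFFF........)
[5] append(a, 1) — a=0,1,2,3,4 (map FFFFF.......)
[6] unlink(a) —  (map ............)
[7] create(a) — a=0 (map F...........)
[8] append(a, 2) — a=0,1,2 (map FFF.........)
[9] truncate(a, 1) — a=0 (map F...........)
[10] append(a, 3) — a=0,1,2,3 (map FFFF........)
[11] truncate(a, 2) — a=0,1 (map FF..........)

blocks(a) = [0, 1]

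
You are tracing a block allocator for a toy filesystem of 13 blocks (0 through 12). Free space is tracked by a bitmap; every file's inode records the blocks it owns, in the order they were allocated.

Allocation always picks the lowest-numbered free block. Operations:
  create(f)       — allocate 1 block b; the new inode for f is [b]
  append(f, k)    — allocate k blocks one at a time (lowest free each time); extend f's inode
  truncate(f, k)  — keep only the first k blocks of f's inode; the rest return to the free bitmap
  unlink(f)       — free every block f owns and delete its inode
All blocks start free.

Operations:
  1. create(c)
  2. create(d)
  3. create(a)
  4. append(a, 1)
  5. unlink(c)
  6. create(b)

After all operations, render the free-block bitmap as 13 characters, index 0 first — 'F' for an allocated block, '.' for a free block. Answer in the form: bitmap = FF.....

bitmap = FFFF.........

[1] create(c) — c=0 (map F............)
[2] create(d) — c=0 d=1 (map FF...........)
[3] create(a) — a=2 c=0 d=1 (map FFF..........)
[4] append(a, 1) — a=2,3 c=0 d=1 (map FFFF.........)
[5] unlink(c) — a=2,3 d=1 (map .FFF.........)
[6] create(b) — a=2,3 b=0 d=1 (map FFFF.........)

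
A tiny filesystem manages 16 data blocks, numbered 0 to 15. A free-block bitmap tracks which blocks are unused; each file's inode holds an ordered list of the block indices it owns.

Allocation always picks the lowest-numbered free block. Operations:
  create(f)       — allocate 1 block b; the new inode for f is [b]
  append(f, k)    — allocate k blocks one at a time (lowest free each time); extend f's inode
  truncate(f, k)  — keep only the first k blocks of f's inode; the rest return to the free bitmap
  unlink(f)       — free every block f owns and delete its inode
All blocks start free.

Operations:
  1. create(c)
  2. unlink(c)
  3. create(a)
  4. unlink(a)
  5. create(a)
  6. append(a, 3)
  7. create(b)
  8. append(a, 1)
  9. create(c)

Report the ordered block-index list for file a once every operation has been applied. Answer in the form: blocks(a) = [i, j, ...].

blocks(a) = [0, 1, 2, 3, 5]

after create(c) → c:[0]  free=[F...............]
after unlink(c) →   free=[................]
after create(a) → a:[0]  free=[F...............]
after unlink(a) →   free=[................]
after create(a) → a:[0]  free=[F...............]
after append(a, 3) → a:[0, 1, 2, 3]  free=[FFFF............]
after create(b) → a:[0, 1, 2, 3], b:[4]  free=[FFFFF...........]
after append(a, 1) → a:[0, 1, 2, 3, 5], b:[4]  free=[FFFFFF..........]
after create(c) → a:[0, 1, 2, 3, 5], b:[4], c:[6]  free=[FFFFFFF.........]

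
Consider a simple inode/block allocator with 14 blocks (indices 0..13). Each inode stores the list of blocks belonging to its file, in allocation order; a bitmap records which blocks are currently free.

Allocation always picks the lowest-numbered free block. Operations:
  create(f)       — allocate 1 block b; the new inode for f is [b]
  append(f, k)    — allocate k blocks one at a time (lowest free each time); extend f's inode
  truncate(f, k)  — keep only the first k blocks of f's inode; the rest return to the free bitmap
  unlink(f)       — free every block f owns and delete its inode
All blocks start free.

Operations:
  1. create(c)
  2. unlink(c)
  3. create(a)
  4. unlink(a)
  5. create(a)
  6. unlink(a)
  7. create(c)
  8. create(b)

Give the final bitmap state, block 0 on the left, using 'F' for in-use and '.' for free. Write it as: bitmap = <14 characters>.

  1. create(c)  ⇒  F.............  {c→[0]}
  2. unlink(c)  ⇒  ..............  {}
  3. create(a)  ⇒  F.............  {a→[0]}
  4. unlink(a)  ⇒  ..............  {}
  5. create(a)  ⇒  F.............  {a→[0]}
  6. unlink(a)  ⇒  ..............  {}
  7. create(c)  ⇒  F.............  {c→[0]}
  8. create(b)  ⇒  FF............  {b→[1]; c→[0]}

bitmap = FF............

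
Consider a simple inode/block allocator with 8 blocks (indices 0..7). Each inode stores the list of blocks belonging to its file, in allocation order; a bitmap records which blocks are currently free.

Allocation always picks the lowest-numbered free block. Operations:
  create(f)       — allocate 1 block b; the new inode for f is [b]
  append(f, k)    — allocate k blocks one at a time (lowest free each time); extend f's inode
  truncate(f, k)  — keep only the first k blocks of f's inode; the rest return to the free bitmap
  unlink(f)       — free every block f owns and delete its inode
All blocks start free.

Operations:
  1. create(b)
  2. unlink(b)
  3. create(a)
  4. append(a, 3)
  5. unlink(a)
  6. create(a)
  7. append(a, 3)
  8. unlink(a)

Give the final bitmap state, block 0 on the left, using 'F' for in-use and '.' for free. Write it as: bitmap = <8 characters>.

[1] create(b) — b=0 (map F.......)
[2] unlink(b) —  (map ........)
[3] create(a) — a=0 (map F.......)
[4] append(a, 3) — a=0,1,2,3 (map FFFF....)
[5] unlink(a) —  (map ........)
[6] create(a) — a=0 (map F.......)
[7] append(a, 3) — a=0,1,2,3 (map FFFF....)
[8] unlink(a) —  (map ........)

bitmap = ........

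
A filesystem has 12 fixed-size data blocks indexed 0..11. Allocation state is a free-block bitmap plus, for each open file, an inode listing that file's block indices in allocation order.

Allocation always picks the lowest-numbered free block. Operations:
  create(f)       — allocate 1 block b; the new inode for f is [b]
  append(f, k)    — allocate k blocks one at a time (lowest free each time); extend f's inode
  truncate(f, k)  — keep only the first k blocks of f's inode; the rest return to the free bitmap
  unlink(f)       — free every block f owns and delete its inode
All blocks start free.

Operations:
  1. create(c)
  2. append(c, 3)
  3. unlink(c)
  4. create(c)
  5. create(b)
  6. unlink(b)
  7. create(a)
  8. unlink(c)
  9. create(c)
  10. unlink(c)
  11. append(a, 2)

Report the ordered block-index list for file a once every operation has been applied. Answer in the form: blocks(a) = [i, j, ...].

blocks(a) = [1, 0, 2]

  1. create(c)  ⇒  F...........  {c→[0]}
  2. append(c, 3)  ⇒  FFFF........  {c→[0, 1, 2, 3]}
  3. unlink(c)  ⇒  ............  {}
  4. create(c)  ⇒  F...........  {c→[0]}
  5. create(b)  ⇒  FF..........  {b→[1]; c→[0]}
  6. unlink(b)  ⇒  F...........  {c→[0]}
  7. create(a)  ⇒  FF..........  {a→[1]; c→[0]}
  8. unlink(c)  ⇒  .F..........  {a→[1]}
  9. create(c)  ⇒  FF..........  {a→[1]; c→[0]}
  10. unlink(c)  ⇒  .F..........  {a→[1]}
  11. append(a, 2)  ⇒  FFF.........  {a→[1, 0, 2]}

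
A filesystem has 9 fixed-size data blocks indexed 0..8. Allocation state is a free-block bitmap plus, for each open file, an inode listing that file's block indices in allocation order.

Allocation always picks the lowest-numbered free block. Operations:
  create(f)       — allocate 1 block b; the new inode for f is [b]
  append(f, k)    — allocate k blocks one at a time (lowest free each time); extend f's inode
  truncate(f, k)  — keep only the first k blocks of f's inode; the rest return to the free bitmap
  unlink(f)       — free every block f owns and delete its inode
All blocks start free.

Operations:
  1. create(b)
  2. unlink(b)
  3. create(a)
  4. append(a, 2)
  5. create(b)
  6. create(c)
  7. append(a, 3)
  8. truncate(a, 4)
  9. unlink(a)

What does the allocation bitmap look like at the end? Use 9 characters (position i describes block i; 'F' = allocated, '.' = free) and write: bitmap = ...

create(b): bitmap=F........ | b=[0]
unlink(b): bitmap=......... | 
create(a): bitmap=F........ | a=[0]
append(a, 2): bitmap=FFF...... | a=[0, 1, 2]
create(b): bitmap=FFFF..... | a=[0, 1, 2] b=[3]
create(c): bitmap=FFFFF.... | a=[0, 1, 2] b=[3] c=[4]
append(a, 3): bitmap=FFFFFFFF. | a=[0, 1, 2, 5, 6, 7] b=[3] c=[4]
truncate(a, 4): bitmap=FFFFFF... | a=[0, 1, 2, 5] b=[3] c=[4]
unlink(a): bitmap=...FF.... | b=[3] c=[4]

bitmap = ...FF....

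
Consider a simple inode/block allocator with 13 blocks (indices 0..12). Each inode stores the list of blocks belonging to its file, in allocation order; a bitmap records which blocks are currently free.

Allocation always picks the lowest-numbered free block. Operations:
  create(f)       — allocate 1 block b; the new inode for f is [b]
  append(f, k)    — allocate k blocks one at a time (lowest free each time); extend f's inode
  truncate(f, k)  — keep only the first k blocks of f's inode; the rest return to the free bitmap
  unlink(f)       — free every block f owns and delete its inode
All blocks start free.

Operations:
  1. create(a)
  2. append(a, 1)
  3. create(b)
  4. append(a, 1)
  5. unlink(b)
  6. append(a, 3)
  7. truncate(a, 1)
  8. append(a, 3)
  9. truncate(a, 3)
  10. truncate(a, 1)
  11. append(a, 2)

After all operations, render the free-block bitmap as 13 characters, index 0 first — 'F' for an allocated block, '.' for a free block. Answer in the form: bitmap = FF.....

  1. create(a)  ⇒  F............  {a→[0]}
  2. append(a, 1)  ⇒  FF...........  {a→[0, 1]}
  3. create(b)  ⇒  FFF..........  {a→[0, 1]; b→[2]}
  4. append(a, 1)  ⇒  FFFF.........  {a→[0, 1, 3]; b→[2]}
  5. unlink(b)  ⇒  FF.F.........  {a→[0, 1, 3]}
  6. append(a, 3)  ⇒  FFFFFF.......  {a→[0, 1, 3, 2, 4, 5]}
  7. truncate(a, 1)  ⇒  F............  {a→[0]}
  8. append(a, 3)  ⇒  FFFF.........  {a→[0, 1, 2, 3]}
  9. truncate(a, 3)  ⇒  FFF..........  {a→[0, 1, 2]}
  10. truncate(a, 1)  ⇒  F............  {a→[0]}
  11. append(a, 2)  ⇒  FFF..........  {a→[0, 1, 2]}

bitmap = FFF..........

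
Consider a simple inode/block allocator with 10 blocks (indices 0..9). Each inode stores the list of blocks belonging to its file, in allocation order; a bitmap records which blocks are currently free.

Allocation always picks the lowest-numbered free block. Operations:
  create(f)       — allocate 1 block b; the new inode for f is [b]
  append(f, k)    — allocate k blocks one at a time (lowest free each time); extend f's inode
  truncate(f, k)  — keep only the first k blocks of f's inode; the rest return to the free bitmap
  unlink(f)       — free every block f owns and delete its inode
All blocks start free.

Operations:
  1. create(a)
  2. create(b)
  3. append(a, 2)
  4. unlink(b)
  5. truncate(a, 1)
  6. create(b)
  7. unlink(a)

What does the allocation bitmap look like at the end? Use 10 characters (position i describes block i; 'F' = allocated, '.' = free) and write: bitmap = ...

create(a): bitmap=F......... | a=[0]
create(b): bitmap=FF........ | a=[0] b=[1]
append(a, 2): bitmap=FFFF...... | a=[0, 2, 3] b=[1]
unlink(b): bitmap=F.FF...... | a=[0, 2, 3]
truncate(a, 1): bitmap=F......... | a=[0]
create(b): bitmap=FF........ | a=[0] b=[1]
unlink(a): bitmap=.F........ | b=[1]

bitmap = .F........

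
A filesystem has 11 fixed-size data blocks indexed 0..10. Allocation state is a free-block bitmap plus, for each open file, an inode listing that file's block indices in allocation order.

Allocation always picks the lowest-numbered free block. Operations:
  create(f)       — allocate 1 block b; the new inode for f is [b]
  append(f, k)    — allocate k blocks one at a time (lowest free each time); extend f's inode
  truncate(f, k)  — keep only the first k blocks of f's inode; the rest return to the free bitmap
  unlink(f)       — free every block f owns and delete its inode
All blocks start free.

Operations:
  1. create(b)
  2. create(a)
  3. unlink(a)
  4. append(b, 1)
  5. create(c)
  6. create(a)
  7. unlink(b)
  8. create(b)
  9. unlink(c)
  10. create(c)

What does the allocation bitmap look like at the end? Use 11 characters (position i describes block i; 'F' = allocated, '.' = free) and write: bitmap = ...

bitmap = FF.F.......

  1. create(b)  ⇒  F..........  {b→[0]}
  2. create(a)  ⇒  FF.........  {a→[1]; b→[0]}
  3. unlink(a)  ⇒  F..........  {b→[0]}
  4. append(b, 1)  ⇒  FF.........  {b→[0, 1]}
  5. create(c)  ⇒  FFF........  {b→[0, 1]; c→[2]}
  6. create(a)  ⇒  FFFF.......  {a→[3]; b→[0, 1]; c→[2]}
  7. unlink(b)  ⇒  ..FF.......  {a→[3]; c→[2]}
  8. create(b)  ⇒  F.FF.......  {a→[3]; b→[0]; c→[2]}
  9. unlink(c)  ⇒  F..F.......  {a→[3]; b→[0]}
  10. create(c)  ⇒  FF.F.......  {a→[3]; b→[0]; c→[1]}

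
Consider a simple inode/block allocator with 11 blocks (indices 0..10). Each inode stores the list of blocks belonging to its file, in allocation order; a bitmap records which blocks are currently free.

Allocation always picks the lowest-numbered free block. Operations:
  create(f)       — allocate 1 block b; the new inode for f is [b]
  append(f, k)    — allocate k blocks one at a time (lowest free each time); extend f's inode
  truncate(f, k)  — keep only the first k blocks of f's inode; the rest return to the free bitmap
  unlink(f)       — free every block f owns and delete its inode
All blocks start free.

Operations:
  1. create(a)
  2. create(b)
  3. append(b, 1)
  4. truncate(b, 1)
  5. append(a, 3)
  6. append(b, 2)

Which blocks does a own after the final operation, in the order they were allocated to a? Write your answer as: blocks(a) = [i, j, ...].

blocks(a) = [0, 2, 3, 4]

create(a): bitmap=F.......... | a=[0]
create(b): bitmap=FF......... | a=[0] b=[1]
append(b, 1): bitmap=FFF........ | a=[0] b=[1, 2]
truncate(b, 1): bitmap=FF......... | a=[0] b=[1]
append(a, 3): bitmap=FFFFF...... | a=[0, 2, 3, 4] b=[1]
append(b, 2): bitmap=FFFFFFF.... | a=[0, 2, 3, 4] b=[1, 5, 6]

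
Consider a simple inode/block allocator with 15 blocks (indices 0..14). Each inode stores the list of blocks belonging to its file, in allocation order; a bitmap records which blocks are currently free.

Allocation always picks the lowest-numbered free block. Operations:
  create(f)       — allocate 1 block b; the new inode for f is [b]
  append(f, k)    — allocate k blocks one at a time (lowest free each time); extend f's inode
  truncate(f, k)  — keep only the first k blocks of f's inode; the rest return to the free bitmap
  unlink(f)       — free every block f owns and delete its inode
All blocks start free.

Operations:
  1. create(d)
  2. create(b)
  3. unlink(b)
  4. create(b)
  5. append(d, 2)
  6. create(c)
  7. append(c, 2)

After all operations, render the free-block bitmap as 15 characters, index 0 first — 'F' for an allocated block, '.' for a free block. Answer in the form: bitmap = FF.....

bitmap = FFFFFFF........

  1. create(d)  ⇒  F..............  {d→[0]}
  2. create(b)  ⇒  FF.............  {b→[1]; d→[0]}
  3. unlink(b)  ⇒  F..............  {d→[0]}
  4. create(b)  ⇒  FF.............  {b→[1]; d→[0]}
  5. append(d, 2)  ⇒  FFFF...........  {b→[1]; d→[0, 2, 3]}
  6. create(c)  ⇒  FFFFF..........  {b→[1]; c→[4]; d→[0, 2, 3]}
  7. append(c, 2)  ⇒  FFFFFFF........  {b→[1]; c→[4, 5, 6]; d→[0, 2, 3]}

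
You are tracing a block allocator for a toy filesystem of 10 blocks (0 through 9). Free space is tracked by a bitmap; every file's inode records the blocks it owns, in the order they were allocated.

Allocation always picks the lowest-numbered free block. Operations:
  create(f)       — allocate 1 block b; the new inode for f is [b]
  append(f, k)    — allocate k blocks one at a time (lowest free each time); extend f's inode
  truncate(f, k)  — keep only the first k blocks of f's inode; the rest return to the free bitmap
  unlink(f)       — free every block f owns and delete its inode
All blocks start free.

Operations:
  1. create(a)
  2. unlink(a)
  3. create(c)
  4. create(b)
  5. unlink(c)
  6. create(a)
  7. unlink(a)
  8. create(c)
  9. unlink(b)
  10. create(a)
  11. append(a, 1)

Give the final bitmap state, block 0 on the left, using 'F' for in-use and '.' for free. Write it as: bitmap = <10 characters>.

after create(a) → a:[0]  free=[F.........]
after unlink(a) →   free=[..........]
after create(c) → c:[0]  free=[F.........]
after create(b) → b:[1], c:[0]  free=[FF........]
after unlink(c) → b:[1]  free=[.F........]
after create(a) → a:[0], b:[1]  free=[FF........]
after unlink(a) → b:[1]  free=[.F........]
after create(c) → b:[1], c:[0]  free=[FF........]
after unlink(b) → c:[0]  free=[F.........]
after create(a) → a:[1], c:[0]  free=[FF........]
after append(a, 1) → a:[1, 2], c:[0]  free=[FFF.......]

bitmap = FFF.......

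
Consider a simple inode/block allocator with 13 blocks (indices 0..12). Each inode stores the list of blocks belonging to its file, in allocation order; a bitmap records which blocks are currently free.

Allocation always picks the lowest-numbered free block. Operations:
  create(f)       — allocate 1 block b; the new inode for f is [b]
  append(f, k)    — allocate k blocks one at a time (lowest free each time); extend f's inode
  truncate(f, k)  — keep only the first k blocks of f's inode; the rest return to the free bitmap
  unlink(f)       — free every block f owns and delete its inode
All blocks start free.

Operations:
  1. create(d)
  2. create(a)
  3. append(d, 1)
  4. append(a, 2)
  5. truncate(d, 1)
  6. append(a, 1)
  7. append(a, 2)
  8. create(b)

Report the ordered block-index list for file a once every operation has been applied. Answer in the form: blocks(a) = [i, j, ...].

blocks(a) = [1, 3, 4, 2, 5, 6]

after create(d) → d:[0]  free=[F............]
after create(a) → a:[1], d:[0]  free=[FF...........]
after append(d, 1) → a:[1], d:[0, 2]  free=[FFF..........]
after append(a, 2) → a:[1, 3, 4], d:[0, 2]  free=[FFFFF........]
after truncate(d, 1) → a:[1, 3, 4], d:[0]  free=[FF.FF........]
after append(a, 1) → a:[1, 3, 4, 2], d:[0]  free=[FFFFF........]
after append(a, 2) → a:[1, 3, 4, 2, 5, 6], d:[0]  free=[FFFFFFF......]
after create(b) → a:[1, 3, 4, 2, 5, 6], b:[7], d:[0]  free=[FFFFFFFF.....]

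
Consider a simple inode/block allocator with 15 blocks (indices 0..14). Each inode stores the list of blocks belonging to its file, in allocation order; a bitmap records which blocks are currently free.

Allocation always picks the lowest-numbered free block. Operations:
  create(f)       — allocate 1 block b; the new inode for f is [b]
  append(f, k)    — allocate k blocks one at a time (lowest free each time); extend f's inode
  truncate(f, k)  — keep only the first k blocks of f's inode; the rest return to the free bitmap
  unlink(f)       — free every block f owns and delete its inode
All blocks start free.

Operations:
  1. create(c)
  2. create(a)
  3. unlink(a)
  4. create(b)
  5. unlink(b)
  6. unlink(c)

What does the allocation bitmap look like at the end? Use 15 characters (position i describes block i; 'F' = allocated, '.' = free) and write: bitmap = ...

  1. create(c)  ⇒  F..............  {c→[0]}
  2. create(a)  ⇒  FF.............  {a→[1]; c→[0]}
  3. unlink(a)  ⇒  F..............  {c→[0]}
  4. create(b)  ⇒  FF.............  {b→[1]; c→[0]}
  5. unlink(b)  ⇒  F..............  {c→[0]}
  6. unlink(c)  ⇒  ...............  {}

bitmap = ...............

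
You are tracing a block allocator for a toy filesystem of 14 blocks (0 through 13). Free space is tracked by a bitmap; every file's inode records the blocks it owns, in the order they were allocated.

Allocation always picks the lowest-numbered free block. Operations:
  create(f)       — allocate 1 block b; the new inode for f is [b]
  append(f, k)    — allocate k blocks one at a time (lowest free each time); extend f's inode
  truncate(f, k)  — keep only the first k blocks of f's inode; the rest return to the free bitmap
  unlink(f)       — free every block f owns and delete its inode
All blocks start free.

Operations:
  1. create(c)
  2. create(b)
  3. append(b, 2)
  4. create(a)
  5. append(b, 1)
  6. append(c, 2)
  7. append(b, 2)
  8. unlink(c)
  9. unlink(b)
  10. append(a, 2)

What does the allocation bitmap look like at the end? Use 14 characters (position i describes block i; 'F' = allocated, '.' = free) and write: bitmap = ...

bitmap = FF..F.........

  1. create(c)  ⇒  F.............  {c→[0]}
  2. create(b)  ⇒  FF............  {b→[1]; c→[0]}
  3. append(b, 2)  ⇒  FFFF..........  {b→[1, 2, 3]; c→[0]}
  4. create(a)  ⇒  FFFFF.........  {a→[4]; b→[1, 2, 3]; c→[0]}
  5. append(b, 1)  ⇒  FFFFFF........  {a→[4]; b→[1, 2, 3, 5]; c→[0]}
  6. append(c, 2)  ⇒  FFFFFFFF......  {a→[4]; b→[1, 2, 3, 5]; c→[0, 6, 7]}
  7. append(b, 2)  ⇒  FFFFFFFFFF....  {a→[4]; b→[1, 2, 3, 5, 8, 9]; c→[0, 6, 7]}
  8. unlink(c)  ⇒  .FFFFF..FF....  {a→[4]; b→[1, 2, 3, 5, 8, 9]}
  9. unlink(b)  ⇒  ....F.........  {a→[4]}
  10. append(a, 2)  ⇒  FF..F.........  {a→[4, 0, 1]}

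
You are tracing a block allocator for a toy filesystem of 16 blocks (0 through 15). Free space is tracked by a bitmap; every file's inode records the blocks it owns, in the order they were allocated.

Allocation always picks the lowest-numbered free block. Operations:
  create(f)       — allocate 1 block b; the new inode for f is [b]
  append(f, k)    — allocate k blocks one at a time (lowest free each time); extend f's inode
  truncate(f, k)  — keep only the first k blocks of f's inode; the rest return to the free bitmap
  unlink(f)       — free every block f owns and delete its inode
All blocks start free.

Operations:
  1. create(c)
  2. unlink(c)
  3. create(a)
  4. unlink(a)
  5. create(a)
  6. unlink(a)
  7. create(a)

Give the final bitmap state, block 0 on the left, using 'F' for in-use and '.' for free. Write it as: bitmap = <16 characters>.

bitmap = F...............

  1. create(c)  ⇒  F...............  {c→[0]}
  2. unlink(c)  ⇒  ................  {}
  3. create(a)  ⇒  F...............  {a→[0]}
  4. unlink(a)  ⇒  ................  {}
  5. create(a)  ⇒  F...............  {a→[0]}
  6. unlink(a)  ⇒  ................  {}
  7. create(a)  ⇒  F...............  {a→[0]}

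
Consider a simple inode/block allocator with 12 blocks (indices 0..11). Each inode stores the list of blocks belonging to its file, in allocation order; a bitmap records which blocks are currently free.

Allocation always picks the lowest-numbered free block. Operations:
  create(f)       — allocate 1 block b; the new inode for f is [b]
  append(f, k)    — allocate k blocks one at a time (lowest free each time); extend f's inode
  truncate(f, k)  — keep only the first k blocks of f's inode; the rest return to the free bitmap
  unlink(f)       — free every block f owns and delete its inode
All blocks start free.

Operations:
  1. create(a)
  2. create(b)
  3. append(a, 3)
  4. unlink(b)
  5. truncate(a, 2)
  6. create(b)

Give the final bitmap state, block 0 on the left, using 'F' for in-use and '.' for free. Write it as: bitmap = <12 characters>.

bitmap = FFF.........

  1. create(a)  ⇒  F...........  {a→[0]}
  2. create(b)  ⇒  FF..........  {a→[0]; b→[1]}
  3. append(a, 3)  ⇒  FFFFF.......  {a→[0, 2, 3, 4]; b→[1]}
  4. unlink(b)  ⇒  F.FFF.......  {a→[0, 2, 3, 4]}
  5. truncate(a, 2)  ⇒  F.F.........  {a→[0, 2]}
  6. create(b)  ⇒  FFF.........  {a→[0, 2]; b→[1]}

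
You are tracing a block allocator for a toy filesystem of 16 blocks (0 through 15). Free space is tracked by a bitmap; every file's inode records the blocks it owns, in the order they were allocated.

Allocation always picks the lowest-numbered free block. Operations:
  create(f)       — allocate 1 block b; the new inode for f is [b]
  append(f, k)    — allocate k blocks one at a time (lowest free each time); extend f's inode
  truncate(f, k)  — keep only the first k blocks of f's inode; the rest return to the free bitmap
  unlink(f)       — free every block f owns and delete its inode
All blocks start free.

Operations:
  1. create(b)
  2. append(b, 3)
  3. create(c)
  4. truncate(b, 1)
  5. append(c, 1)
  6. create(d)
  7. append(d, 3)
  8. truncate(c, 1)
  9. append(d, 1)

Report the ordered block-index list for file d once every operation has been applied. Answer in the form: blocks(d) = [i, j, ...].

[1] create(b) — b=0 (map F...............)
[2] append(b, 3) — b=0,1,2,3 (map FFFF............)
[3] create(c) — b=0,1,2,3 c=4 (map FFFFF...........)
[4] truncate(b, 1) — b=0 c=4 (map F...F...........)
[5] append(c, 1) — b=0 c=4,1 (map FF..F...........)
[6] create(d) — b=0 c=4,1 d=2 (map FFF.F...........)
[7] append(d, 3) — b=0 c=4,1 d=2,3,5,6 (map FFFFFFF.........)
[8] truncate(c, 1) — b=0 c=4 d=2,3,5,6 (map F.FFFFF.........)
[9] append(d, 1) — b=0 c=4 d=2,3,5,6,1 (map FFFFFFF.........)

blocks(d) = [2, 3, 5, 6, 1]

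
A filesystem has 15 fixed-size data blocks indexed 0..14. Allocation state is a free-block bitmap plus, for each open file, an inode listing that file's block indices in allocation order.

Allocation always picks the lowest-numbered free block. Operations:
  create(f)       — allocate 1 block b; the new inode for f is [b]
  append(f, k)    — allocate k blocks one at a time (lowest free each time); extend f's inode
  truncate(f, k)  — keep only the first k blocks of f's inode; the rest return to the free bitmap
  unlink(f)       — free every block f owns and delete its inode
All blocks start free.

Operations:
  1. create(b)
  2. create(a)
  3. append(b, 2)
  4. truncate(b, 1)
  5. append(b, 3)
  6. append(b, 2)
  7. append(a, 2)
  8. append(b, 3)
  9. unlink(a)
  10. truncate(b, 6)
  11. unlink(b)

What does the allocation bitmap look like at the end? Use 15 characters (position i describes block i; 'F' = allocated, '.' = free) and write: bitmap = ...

after create(b) → b:[0]  free=[F..............]
after create(a) → a:[1], b:[0]  free=[FF.............]
after append(b, 2) → a:[1], b:[0, 2, 3]  free=[FFFF...........]
after truncate(b, 1) → a:[1], b:[0]  free=[FF.............]
after append(b, 3) → a:[1], b:[0, 2, 3, 4]  free=[FFFFF..........]
after append(b, 2) → a:[1], b:[0, 2, 3, 4, 5, 6]  free=[FFFFFFF........]
after append(a, 2) → a:[1, 7, 8], b:[0, 2, 3, 4, 5, 6]  free=[FFFFFFFFF......]
after append(b, 3) → a:[1, 7, 8], b:[0, 2, 3, 4, 5, 6, 9, 10, 11]  free=[FFFFFFFFFFFF...]
after unlink(a) → b:[0, 2, 3, 4, 5, 6, 9, 10, 11]  free=[F.FFFFF..FFF...]
after truncate(b, 6) → b:[0, 2, 3, 4, 5, 6]  free=[F.FFFFF........]
after unlink(b) →   free=[...............]

bitmap = ...............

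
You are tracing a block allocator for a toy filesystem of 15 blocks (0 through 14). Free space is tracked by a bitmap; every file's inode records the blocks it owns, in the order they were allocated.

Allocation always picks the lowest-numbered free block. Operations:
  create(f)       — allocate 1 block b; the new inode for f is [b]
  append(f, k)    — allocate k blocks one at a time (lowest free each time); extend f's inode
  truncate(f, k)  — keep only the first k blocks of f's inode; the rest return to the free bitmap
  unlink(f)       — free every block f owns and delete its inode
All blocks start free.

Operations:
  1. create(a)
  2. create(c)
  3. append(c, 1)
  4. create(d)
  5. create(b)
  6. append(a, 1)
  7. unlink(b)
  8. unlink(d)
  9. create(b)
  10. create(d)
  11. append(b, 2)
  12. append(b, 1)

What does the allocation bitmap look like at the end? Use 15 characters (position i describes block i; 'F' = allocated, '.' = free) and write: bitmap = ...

bitmap = FFFFFFFFF......

after create(a) → a:[0]  free=[F..............]
after create(c) → a:[0], c:[1]  free=[FF.............]
after append(c, 1) → a:[0], c:[1, 2]  free=[FFF............]
after create(d) → a:[0], c:[1, 2], d:[3]  free=[FFFF...........]
after create(b) → a:[0], b:[4], c:[1, 2], d:[3]  free=[FFFFF..........]
after append(a, 1) → a:[0, 5], b:[4], c:[1, 2], d:[3]  free=[FFFFFF.........]
after unlink(b) → a:[0, 5], c:[1, 2], d:[3]  free=[FFFF.F.........]
after unlink(d) → a:[0, 5], c:[1, 2]  free=[FFF..F.........]
after create(b) → a:[0, 5], b:[3], c:[1, 2]  free=[FFFF.F.........]
after create(d) → a:[0, 5], b:[3], c:[1, 2], d:[4]  free=[FFFFFF.........]
after append(b, 2) → a:[0, 5], b:[3, 6, 7], c:[1, 2], d:[4]  free=[FFFFFFFF.......]
after append(b, 1) → a:[0, 5], b:[3, 6, 7, 8], c:[1, 2], d:[4]  free=[FFFFFFFFF......]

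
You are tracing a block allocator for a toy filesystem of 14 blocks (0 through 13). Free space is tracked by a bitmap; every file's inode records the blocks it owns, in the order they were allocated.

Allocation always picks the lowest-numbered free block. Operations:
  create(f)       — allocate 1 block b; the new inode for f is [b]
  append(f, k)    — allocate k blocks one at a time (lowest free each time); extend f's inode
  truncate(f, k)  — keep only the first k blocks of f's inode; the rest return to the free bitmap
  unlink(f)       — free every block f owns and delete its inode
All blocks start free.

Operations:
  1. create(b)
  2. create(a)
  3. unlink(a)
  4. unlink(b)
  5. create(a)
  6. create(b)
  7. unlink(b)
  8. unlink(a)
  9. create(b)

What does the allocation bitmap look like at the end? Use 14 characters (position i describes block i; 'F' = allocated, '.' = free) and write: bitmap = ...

create(b): bitmap=F............. | b=[0]
create(a): bitmap=FF............ | a=[1] b=[0]
unlink(a): bitmap=F............. | b=[0]
unlink(b): bitmap=.............. | 
create(a): bitmap=F............. | a=[0]
create(b): bitmap=FF............ | a=[0] b=[1]
unlink(b): bitmap=F............. | a=[0]
unlink(a): bitmap=.............. | 
create(b): bitmap=F............. | b=[0]

bitmap = F.............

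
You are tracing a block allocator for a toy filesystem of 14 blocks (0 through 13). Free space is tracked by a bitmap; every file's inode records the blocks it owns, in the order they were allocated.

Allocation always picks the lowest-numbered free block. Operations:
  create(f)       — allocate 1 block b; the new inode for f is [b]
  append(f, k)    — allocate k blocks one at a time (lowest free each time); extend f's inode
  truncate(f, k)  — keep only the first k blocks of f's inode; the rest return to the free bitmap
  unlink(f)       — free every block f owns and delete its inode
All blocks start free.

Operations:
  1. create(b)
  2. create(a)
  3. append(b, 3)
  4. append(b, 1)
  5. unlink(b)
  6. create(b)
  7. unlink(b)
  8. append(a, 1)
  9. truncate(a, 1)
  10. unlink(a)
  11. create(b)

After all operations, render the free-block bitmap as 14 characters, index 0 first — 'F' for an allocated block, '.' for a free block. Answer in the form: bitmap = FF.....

bitmap = F.............

[1] create(b) — b=0 (map F.............)
[2] create(a) — a=1 b=0 (map FF............)
[3] append(b, 3) — a=1 b=0,2,3,4 (map FFFFF.........)
[4] append(b, 1) — a=1 b=0,2,3,4,5 (map FFFFFF........)
[5] unlink(b) — a=1 (map .F............)
[6] create(b) — a=1 b=0 (map FF............)
[7] unlink(b) — a=1 (map .F............)
[8] append(a, 1) — a=1,0 (map FF............)
[9] truncate(a, 1) — a=1 (map .F............)
[10] unlink(a) —  (map ..............)
[11] create(b) — b=0 (map F.............)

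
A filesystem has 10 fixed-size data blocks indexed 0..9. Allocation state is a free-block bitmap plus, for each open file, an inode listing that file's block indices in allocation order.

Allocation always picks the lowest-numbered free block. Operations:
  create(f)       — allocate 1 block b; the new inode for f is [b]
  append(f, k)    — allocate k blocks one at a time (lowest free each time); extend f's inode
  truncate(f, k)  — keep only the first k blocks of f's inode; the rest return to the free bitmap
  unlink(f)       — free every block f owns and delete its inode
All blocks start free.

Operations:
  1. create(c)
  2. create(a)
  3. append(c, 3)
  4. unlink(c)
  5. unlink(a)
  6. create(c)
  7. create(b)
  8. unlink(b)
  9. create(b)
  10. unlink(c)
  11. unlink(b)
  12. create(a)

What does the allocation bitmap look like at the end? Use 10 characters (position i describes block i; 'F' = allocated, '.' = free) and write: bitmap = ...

after create(c) → c:[0]  free=[F.........]
after create(a) → a:[1], c:[0]  free=[FF........]
after append(c, 3) → a:[1], c:[0, 2, 3, 4]  free=[FFFFF.....]
after unlink(c) → a:[1]  free=[.F........]
after unlink(a) →   free=[..........]
after create(c) → c:[0]  free=[F.........]
after create(b) → b:[1], c:[0]  free=[FF........]
after unlink(b) → c:[0]  free=[F.........]
after create(b) → b:[1], c:[0]  free=[FF........]
after unlink(c) → b:[1]  free=[.F........]
after unlink(b) →   free=[..........]
after create(a) → a:[0]  free=[F.........]

bitmap = F.........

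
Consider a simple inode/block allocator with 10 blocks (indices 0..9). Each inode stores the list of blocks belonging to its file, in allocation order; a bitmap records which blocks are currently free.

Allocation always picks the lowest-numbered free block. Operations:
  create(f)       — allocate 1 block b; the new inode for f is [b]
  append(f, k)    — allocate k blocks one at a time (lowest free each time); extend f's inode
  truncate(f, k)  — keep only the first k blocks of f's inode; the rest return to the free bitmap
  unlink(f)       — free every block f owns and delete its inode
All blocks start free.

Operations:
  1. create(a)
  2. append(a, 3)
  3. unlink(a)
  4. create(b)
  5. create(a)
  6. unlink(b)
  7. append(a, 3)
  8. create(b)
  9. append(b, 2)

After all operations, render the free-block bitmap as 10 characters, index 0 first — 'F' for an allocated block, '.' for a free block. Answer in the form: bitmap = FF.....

create(a): bitmap=F......... | a=[0]
append(a, 3): bitmap=FFFF...... | a=[0, 1, 2, 3]
unlink(a): bitmap=.......... | 
create(b): bitmap=F......... | b=[0]
create(a): bitmap=FF........ | a=[1] b=[0]
unlink(b): bitmap=.F........ | a=[1]
append(a, 3): bitmap=FFFF...... | a=[1, 0, 2, 3]
create(b): bitmap=FFFFF..... | a=[1, 0, 2, 3] b=[4]
append(b, 2): bitmap=FFFFFFF... | a=[1, 0, 2, 3] b=[4, 5, 6]

bitmap = FFFFFFF...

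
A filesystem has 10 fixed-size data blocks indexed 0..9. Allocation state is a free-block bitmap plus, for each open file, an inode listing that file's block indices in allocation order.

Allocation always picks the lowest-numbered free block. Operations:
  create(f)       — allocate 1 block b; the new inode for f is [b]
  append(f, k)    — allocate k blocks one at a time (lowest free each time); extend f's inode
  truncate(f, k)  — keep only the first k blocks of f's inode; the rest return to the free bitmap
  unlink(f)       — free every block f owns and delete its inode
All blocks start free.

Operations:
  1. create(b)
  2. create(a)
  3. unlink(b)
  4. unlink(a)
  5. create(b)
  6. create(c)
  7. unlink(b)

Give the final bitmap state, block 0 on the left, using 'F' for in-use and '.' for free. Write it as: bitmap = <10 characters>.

[1] create(b) — b=0 (map F.........)
[2] create(a) — a=1 b=0 (map FF........)
[3] unlink(b) — a=1 (map .F........)
[4] unlink(a) —  (map ..........)
[5] create(b) — b=0 (map F.........)
[6] create(c) — b=0 c=1 (map FF........)
[7] unlink(b) — c=1 (map .F........)

bitmap = .F........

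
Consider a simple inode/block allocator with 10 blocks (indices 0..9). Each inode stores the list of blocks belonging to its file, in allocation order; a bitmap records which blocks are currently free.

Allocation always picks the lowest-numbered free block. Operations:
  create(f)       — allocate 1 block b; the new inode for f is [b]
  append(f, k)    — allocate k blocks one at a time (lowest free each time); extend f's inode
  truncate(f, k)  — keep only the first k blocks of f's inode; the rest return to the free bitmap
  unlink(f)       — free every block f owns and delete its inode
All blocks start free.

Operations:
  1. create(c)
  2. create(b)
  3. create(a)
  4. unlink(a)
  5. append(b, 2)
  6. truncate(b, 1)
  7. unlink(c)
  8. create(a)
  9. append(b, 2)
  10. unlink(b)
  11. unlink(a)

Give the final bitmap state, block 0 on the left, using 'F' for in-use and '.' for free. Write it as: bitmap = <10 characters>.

[1] create(c) — c=0 (map F.........)
[2] create(b) — b=1 c=0 (map FF........)
[3] create(a) — a=2 b=1 c=0 (map FFF.......)
[4] unlink(a) — b=1 c=0 (map FF........)
[5] append(b, 2) — b=1,2,3 c=0 (map FFFF......)
[6] truncate(b, 1) — b=1 c=0 (map FF........)
[7] unlink(c) — b=1 (map .F........)
[8] create(a) — a=0 b=1 (map FF........)
[9] append(b, 2) — a=0 b=1,2,3 (map FFFF......)
[10] unlink(b) — a=0 (map F.........)
[11] unlink(a) —  (map ..........)

bitmap = ..........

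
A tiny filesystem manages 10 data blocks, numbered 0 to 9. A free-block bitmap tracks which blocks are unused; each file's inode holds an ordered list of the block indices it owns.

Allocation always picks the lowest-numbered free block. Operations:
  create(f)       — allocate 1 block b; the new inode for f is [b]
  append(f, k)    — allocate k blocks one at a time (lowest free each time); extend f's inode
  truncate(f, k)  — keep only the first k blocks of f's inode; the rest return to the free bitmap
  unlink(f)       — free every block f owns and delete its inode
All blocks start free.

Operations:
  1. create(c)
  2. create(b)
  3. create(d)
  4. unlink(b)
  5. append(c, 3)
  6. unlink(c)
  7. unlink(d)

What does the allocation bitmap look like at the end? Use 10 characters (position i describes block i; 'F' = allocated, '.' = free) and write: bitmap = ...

bitmap = ..........

[1] create(c) — c=0 (map F.........)
[2] create(b) — b=1 c=0 (map FF........)
[3] create(d) — b=1 c=0 d=2 (map FFF.......)
[4] unlink(b) — c=0 d=2 (map F.F.......)
[5] append(c, 3) — c=0,1,3,4 d=2 (map FFFFF.....)
[6] unlink(c) — d=2 (map ..F.......)
[7] unlink(d) —  (map ..........)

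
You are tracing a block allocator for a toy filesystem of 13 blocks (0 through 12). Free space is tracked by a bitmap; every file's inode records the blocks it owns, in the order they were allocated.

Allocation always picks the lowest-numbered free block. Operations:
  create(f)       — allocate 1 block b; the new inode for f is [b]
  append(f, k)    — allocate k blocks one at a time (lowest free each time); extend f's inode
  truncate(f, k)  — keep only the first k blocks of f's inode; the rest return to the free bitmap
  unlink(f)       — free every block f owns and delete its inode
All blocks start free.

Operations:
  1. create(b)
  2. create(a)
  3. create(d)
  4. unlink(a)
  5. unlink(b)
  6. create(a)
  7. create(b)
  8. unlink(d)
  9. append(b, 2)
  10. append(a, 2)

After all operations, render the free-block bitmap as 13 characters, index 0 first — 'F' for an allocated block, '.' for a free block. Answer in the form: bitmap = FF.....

[1] create(b) — b=0 (map F............)
[2] create(a) — a=1 b=0 (map FF...........)
[3] create(d) — a=1 b=0 d=2 (map FFF..........)
[4] unlink(a) — b=0 d=2 (map F.F..........)
[5] unlink(b) — d=2 (map ..F..........)
[6] create(a) — a=0 d=2 (map F.F..........)
[7] create(b) — a=0 b=1 d=2 (map FFF..........)
[8] unlink(d) — a=0 b=1 (map FF...........)
[9] append(b, 2) — a=0 b=1,2,3 (map FFFF.........)
[10] append(a, 2) — a=0,4,5 b=1,2,3 (map FFFFFF.......)

bitmap = FFFFFF.......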